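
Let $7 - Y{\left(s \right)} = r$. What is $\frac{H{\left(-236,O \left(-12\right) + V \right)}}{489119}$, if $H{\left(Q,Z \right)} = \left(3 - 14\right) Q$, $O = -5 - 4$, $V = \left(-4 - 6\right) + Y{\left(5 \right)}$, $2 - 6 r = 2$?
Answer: $\frac{2596}{489119} \approx 0.0053075$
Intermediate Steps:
$r = 0$ ($r = \frac{1}{3} - \frac{1}{3} = 0$)
$Y{\left(s \right)} = 7$ ($Y{\left(s \right)} = 7 - 0 = 7 + 0 = 7$)
$V = -3$ ($V = \left(-4 - 6\right) + 7 = -10 + 7 = -3$)
$O = -9$
$H{\left(Q,Z \right)} = - 11 Q$
$\frac{H{\left(-236,O \left(-12\right) + V \right)}}{489119} = \frac{\left(-11\right) \left(-236\right)}{489119} = 2596 \cdot \frac{1}{489119} = \frac{2596}{489119}$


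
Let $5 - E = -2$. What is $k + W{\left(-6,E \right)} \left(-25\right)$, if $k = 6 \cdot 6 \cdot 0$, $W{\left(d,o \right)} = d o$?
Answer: $1050$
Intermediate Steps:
$E = 7$ ($E = 5 - -2 = 5 + 2 = 7$)
$k = 0$ ($k = 36 \cdot 0 = 0$)
$k + W{\left(-6,E \right)} \left(-25\right) = 0 + \left(-6\right) 7 \left(-25\right) = 0 - -1050 = 0 + 1050 = 1050$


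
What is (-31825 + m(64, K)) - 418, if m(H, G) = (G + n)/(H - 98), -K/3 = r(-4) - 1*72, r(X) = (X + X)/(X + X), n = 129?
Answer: -548302/17 ≈ -32253.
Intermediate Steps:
r(X) = 1 (r(X) = (2*X)/((2*X)) = (2*X)*(1/(2*X)) = 1)
K = 213 (K = -3*(1 - 1*72) = -3*(1 - 72) = -3*(-71) = 213)
m(H, G) = (129 + G)/(-98 + H) (m(H, G) = (G + 129)/(H - 98) = (129 + G)/(-98 + H))
(-31825 + m(64, K)) - 418 = (-31825 + (129 + 213)/(-98 + 64)) - 418 = (-31825 + 342/(-34)) - 418 = (-31825 - 1/34*342) - 418 = (-31825 - 171/17) - 418 = -541196/17 - 418 = -548302/17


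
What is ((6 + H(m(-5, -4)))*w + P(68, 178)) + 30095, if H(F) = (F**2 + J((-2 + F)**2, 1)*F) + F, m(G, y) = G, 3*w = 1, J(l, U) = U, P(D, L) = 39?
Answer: 30141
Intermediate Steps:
w = 1/3 (w = (1/3)*1 = 1/3 ≈ 0.33333)
H(F) = F**2 + 2*F (H(F) = (F**2 + 1*F) + F = (F**2 + F) + F = (F + F**2) + F = F**2 + 2*F)
((6 + H(m(-5, -4)))*w + P(68, 178)) + 30095 = ((6 - 5*(2 - 5))*(1/3) + 39) + 30095 = ((6 - 5*(-3))*(1/3) + 39) + 30095 = ((6 + 15)*(1/3) + 39) + 30095 = (21*(1/3) + 39) + 30095 = (7 + 39) + 30095 = 46 + 30095 = 30141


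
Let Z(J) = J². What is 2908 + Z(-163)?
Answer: 29477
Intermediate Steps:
2908 + Z(-163) = 2908 + (-163)² = 2908 + 26569 = 29477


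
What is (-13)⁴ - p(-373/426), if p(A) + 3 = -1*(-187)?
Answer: 28377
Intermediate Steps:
p(A) = 184 (p(A) = -3 - 1*(-187) = -3 + 187 = 184)
(-13)⁴ - p(-373/426) = (-13)⁴ - 1*184 = 28561 - 184 = 28377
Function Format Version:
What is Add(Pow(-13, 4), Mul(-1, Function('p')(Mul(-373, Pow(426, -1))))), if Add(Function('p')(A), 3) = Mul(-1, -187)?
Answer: 28377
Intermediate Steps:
Function('p')(A) = 184 (Function('p')(A) = Add(-3, Mul(-1, -187)) = Add(-3, 187) = 184)
Add(Pow(-13, 4), Mul(-1, Function('p')(Mul(-373, Pow(426, -1))))) = Add(Pow(-13, 4), Mul(-1, 184)) = Add(28561, -184) = 28377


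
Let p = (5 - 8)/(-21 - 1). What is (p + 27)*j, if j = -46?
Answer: -13731/11 ≈ -1248.3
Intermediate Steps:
p = 3/22 (p = -3/(-22) = -3*(-1/22) = 3/22 ≈ 0.13636)
(p + 27)*j = (3/22 + 27)*(-46) = (597/22)*(-46) = -13731/11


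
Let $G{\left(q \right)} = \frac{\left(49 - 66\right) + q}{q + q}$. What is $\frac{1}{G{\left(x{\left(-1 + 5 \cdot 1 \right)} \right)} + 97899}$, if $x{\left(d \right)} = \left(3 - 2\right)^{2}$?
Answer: $\frac{1}{97891} \approx 1.0215 \cdot 10^{-5}$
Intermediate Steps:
$x{\left(d \right)} = 1$ ($x{\left(d \right)} = 1^{2} = 1$)
$G{\left(q \right)} = \frac{-17 + q}{2 q}$
$\frac{1}{G{\left(x{\left(-1 + 5 \cdot 1 \right)} \right)} + 97899} = \frac{1}{\frac{-17 + 1}{2 \cdot 1} + 97899} = \frac{1}{\frac{1}{2} \cdot 1 \left(-16\right) + 97899} = \frac{1}{-8 + 97899} = \frac{1}{97891}$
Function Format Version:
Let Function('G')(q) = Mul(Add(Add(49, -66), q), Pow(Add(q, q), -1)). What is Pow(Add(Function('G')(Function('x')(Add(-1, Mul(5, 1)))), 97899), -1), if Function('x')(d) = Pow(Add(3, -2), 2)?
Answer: Rational(1, 97891) ≈ 1.0215e-5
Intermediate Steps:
Function('x')(d) = 1 (Function('x')(d) = Pow(1, 2) = 1)
Function('G')(q) = Mul(Rational(1, 2), Pow(q, -1), Add(-17, q)) (Function('G')(q) = Mul(Add(-17, q), Pow(Mul(2, q), -1)) = Mul(Add(-17, q), Mul(Rational(1, 2), Pow(q, -1))) = Mul(Rational(1, 2), Pow(q, -1), Add(-17, q)))
Pow(Add(Function('G')(Function('x')(Add(-1, Mul(5, 1)))), 97899), -1) = Pow(Add(Mul(Rational(1, 2), Pow(1, -1), Add(-17, 1)), 97899), -1) = Pow(Add(Mul(Rational(1, 2), 1, -16), 97899), -1) = Pow(Add(-8, 97899), -1) = Pow(97891, -1) = Rational(1, 97891)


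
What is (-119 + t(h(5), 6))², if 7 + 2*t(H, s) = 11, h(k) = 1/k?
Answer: 13689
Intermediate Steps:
t(H, s) = 2 (t(H, s) = -7/2 + (½)*11 = -7/2 + 11/2 = 2)
(-119 + t(h(5), 6))² = (-119 + 2)² = (-117)² = 13689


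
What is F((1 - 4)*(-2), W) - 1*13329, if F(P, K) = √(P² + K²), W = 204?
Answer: -13329 + 6*√1157 ≈ -13125.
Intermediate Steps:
F(P, K) = √(K² + P²)
F((1 - 4)*(-2), W) - 1*13329 = √(204² + ((1 - 4)*(-2))²) - 1*13329 = √(41616 + (-3*(-2))²) - 13329 = √(41616 + 6²) - 13329 = √(41616 + 36) - 13329 = √41652 - 13329 = 6*√1157 - 13329 = -13329 + 6*√1157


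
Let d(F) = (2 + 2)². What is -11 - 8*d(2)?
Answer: -139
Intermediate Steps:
d(F) = 16 (d(F) = 4² = 16)
-11 - 8*d(2) = -11 - 8*16 = -11 - 128 = -139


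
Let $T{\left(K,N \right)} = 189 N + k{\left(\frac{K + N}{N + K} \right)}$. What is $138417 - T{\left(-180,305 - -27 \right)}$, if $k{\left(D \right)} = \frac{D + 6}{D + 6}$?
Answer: $75668$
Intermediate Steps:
$k{\left(D \right)} = 1$ ($k{\left(D \right)} = \frac{6 + D}{6 + D} = 1$)
$T{\left(K,N \right)} = 1 + 189 N$ ($T{\left(K,N \right)} = 189 N + 1 = 1 + 189 N$)
$138417 - T{\left(-180,305 - -27 \right)} = 138417 - \left(1 + 189 \left(305 - -27\right)\right) = 138417 - \left(1 + 189 \left(305 + 27\right)\right) = 138417 - \left(1 + 189 \cdot 332\right) = 138417 - \left(1 + 62748\right) = 138417 - 62749 = 75668$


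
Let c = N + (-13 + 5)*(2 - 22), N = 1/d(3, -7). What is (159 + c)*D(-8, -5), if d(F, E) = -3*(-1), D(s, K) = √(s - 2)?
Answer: 958*I*√10/3 ≈ 1009.8*I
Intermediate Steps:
D(s, K) = √(-2 + s)
d(F, E) = 3
N = ⅓ (N = 1/3 = ⅓ ≈ 0.33333)
c = 481/3 (c = ⅓ + (-13 + 5)*(2 - 22) = ⅓ - 8*(-20) = ⅓ + 160 = 481/3 ≈ 160.33)
(159 + c)*D(-8, -5) = (159 + 481/3)*√(-2 - 8) = 958*√(-10)/3 = 958*(I*√10)/3 = 958*I*√10/3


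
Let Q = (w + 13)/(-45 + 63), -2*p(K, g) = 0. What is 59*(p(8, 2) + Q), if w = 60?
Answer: 4307/18 ≈ 239.28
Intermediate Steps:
p(K, g) = 0 (p(K, g) = -½*0 = 0)
Q = 73/18 (Q = (60 + 13)/(-45 + 63) = 73/18 ≈ 4.0556)
59*(p(8, 2) + Q) = 59*(0 + 73/18) = 59*(73/18) = 4307/18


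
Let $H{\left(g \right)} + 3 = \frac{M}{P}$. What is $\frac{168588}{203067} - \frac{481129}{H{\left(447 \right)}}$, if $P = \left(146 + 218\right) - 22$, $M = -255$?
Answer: $\frac{412519784014}{3211467} \approx 1.2845 \cdot 10^{5}$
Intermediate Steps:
$P = 342$ ($P = 364 - 22 = 342$)
$H{\left(g \right)} = - \frac{427}{114}$ ($H{\left(g \right)} = -3 - \frac{255}{342} = -3 - \frac{85}{114} = - \frac{427}{114}$)
$\frac{168588}{203067} - \frac{481129}{H{\left(447 \right)}} = \frac{168588}{203067} - \frac{481129}{- \frac{427}{114}} = 168588 \cdot \frac{1}{203067} - - \frac{54848706}{427} = \frac{6244}{7521} + \frac{54848706}{427} = \frac{412519784014}{3211467}$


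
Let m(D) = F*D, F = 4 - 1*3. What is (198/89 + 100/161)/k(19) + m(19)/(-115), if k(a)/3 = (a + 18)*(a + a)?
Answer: -24862288/151099305 ≈ -0.16454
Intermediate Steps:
F = 1 (F = 4 - 3 = 1)
m(D) = D (m(D) = 1*D = D)
k(a) = 6*a*(18 + a) (k(a) = 3*((a + 18)*(a + a)) = 3*((18 + a)*(2*a)) = 3*(2*a*(18 + a)) = 6*a*(18 + a))
(198/89 + 100/161)/k(19) + m(19)/(-115) = (198/89 + 100/161)/((6*19*(18 + 19))) + 19/(-115) = (198*(1/89) + 100*(1/161))/((6*19*37)) + 19*(-1/115) = (198/89 + 100/161)/4218 - 19/115 = (40778/14329)*(1/4218) - 19/115 = 20389/30219861 - 19/115 = -24862288/151099305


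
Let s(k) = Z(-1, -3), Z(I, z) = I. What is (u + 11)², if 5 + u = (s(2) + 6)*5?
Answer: 961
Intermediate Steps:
s(k) = -1
u = 20 (u = -5 + (-1 + 6)*5 = -5 + 5*5 = -5 + 25 = 20)
(u + 11)² = (20 + 11)² = 31² = 961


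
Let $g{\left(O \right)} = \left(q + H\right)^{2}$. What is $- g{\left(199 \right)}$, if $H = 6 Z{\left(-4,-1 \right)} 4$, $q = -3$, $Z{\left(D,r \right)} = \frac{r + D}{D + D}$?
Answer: $-144$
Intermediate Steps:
$Z{\left(D,r \right)} = \frac{D + r}{2 D}$
$H = 15$ ($H = 6 \frac{-4 - 1}{2 \left(-4\right)} 4 = 6 \cdot \frac{1}{2} \left(- \frac{1}{4}\right) \left(-5\right) 4 = 6 \cdot \frac{5}{8} \cdot 4 = \frac{15}{4} \cdot 4 = 15$)
$g{\left(O \right)} = 144$ ($g{\left(O \right)} = \left(-3 + 15\right)^{2} = 12^{2} = 144$)
$- g{\left(199 \right)} = \left(-1\right) 144 = -144$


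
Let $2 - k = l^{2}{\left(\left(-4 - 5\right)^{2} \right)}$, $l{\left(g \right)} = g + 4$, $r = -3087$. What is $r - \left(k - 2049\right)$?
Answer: $6185$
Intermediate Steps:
$l{\left(g \right)} = 4 + g$
$k = -7223$ ($k = 2 - \left(4 + \left(-4 - 5\right)^{2}\right)^{2} = 2 - \left(4 + \left(-9\right)^{2}\right)^{2} = 2 - \left(4 + 81\right)^{2} = 2 - 85^{2} = 2 - 7225 = -7223$)
$r - \left(k - 2049\right) = -3087 - \left(-7223 - 2049\right) = -3087 - -9272 = -3087 + 9272 = 6185$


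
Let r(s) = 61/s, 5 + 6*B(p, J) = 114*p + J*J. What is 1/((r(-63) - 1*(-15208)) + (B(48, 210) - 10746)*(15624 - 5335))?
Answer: -126/3219456635 ≈ -3.9137e-8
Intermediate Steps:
B(p, J) = -⅚ + 19*p + J²/6 (B(p, J) = -⅚ + (114*p + J*J)/6 = -⅚ + (114*p + J²)/6 = -⅚ + (J² + 114*p)/6 = -⅚ + (19*p + J²/6) = -⅚ + 19*p + J²/6)
1/((r(-63) - 1*(-15208)) + (B(48, 210) - 10746)*(15624 - 5335)) = 1/((61/(-63) - 1*(-15208)) + ((-⅚ + 19*48 + (⅙)*210²) - 10746)*(15624 - 5335)) = 1/((61*(-1/63) + 15208) + ((-⅚ + 912 + (⅙)*44100) - 10746)*10289) = 1/((-61/63 + 15208) + ((-⅚ + 912 + 7350) - 10746)*10289) = 1/(958043/63 + (49567/6 - 10746)*10289) = 1/(958043/63 - 14909/6*10289) = 1/(958043/63 - 153398701/6) = 1/(-3219456635/126) = -126/3219456635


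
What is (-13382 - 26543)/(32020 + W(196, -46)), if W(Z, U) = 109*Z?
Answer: -39925/53384 ≈ -0.74788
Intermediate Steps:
(-13382 - 26543)/(32020 + W(196, -46)) = (-13382 - 26543)/(32020 + 109*196) = -39925/(32020 + 21364) = -39925/53384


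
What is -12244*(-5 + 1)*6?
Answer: 293856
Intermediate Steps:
-12244*(-5 + 1)*6 = -(-48976)*6 = -12244*(-24) = 293856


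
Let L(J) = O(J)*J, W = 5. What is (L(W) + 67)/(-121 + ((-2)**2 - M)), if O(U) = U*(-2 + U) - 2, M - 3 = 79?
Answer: -132/199 ≈ -0.66332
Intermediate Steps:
M = 82 (M = 3 + 79 = 82)
O(U) = -2 + U*(-2 + U)
L(J) = J*(-2 + J**2 - 2*J) (L(J) = (-2 + J**2 - 2*J)*J = J*(-2 + J**2 - 2*J))
(L(W) + 67)/(-121 + ((-2)**2 - M)) = (5*(-2 + 5**2 - 2*5) + 67)/(-121 + ((-2)**2 - 1*82)) = (5*(-2 + 25 - 10) + 67)/(-121 + (4 - 82)) = (5*13 + 67)/(-121 - 78) = (65 + 67)/(-199) = 132*(-1/199) = -132/199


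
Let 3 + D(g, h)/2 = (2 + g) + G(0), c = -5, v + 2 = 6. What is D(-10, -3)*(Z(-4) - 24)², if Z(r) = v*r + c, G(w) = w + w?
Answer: -44550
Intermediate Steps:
v = 4 (v = -2 + 6 = 4)
G(w) = 2*w
D(g, h) = -2 + 2*g (D(g, h) = -6 + 2*((2 + g) + 2*0) = -6 + 2*((2 + g) + 0) = -6 + 2*(2 + g) = -6 + (4 + 2*g) = -2 + 2*g)
Z(r) = -5 + 4*r (Z(r) = 4*r - 5 = -5 + 4*r)
D(-10, -3)*(Z(-4) - 24)² = (-2 + 2*(-10))*((-5 + 4*(-4)) - 24)² = (-2 - 20)*((-5 - 16) - 24)² = -22*(-21 - 24)² = -22*(-45)² = -22*2025 = -44550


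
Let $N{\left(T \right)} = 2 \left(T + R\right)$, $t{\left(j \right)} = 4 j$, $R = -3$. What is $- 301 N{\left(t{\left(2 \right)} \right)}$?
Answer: $-3010$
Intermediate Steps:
$N{\left(T \right)} = -6 + 2 T$ ($N{\left(T \right)} = 2 \left(T - 3\right) = 2 \left(-3 + T\right) = -6 + 2 T$)
$- 301 N{\left(t{\left(2 \right)} \right)} = - 301 \left(-6 + 2 \cdot 4 \cdot 2\right) = - 301 \left(-6 + 2 \cdot 8\right) = - 301 \left(-6 + 16\right) = \left(-301\right) 10 = -3010$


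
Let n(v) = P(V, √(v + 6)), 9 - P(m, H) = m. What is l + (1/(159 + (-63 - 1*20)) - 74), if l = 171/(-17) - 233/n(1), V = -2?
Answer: -1495493/14212 ≈ -105.23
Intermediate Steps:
P(m, H) = 9 - m
n(v) = 11 (n(v) = 9 - 1*(-2) = 9 + 2 = 11)
l = -5842/187 (l = 171/(-17) - 233/11 = 171*(-1/17) - 233*1/11 = -171/17 - 233/11 = -5842/187 ≈ -31.241)
l + (1/(159 + (-63 - 1*20)) - 74) = -5842/187 + (1/(159 + (-63 - 1*20)) - 74) = -5842/187 + (1/(159 + (-63 - 20)) - 74) = -5842/187 + (1/(159 - 83) - 74) = -5842/187 + (1/76 - 74) = -5842/187 - 5623/76 = -1495493/14212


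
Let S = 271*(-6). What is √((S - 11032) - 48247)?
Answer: I*√60905 ≈ 246.79*I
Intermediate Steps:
S = -1626
√((S - 11032) - 48247) = √((-1626 - 11032) - 48247) = √(-12658 - 48247) = √(-60905) = I*√60905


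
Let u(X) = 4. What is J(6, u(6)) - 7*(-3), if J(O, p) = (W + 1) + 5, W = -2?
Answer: 25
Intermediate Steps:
J(O, p) = 4 (J(O, p) = (-2 + 1) + 5 = -1 + 5 = 4)
J(6, u(6)) - 7*(-3) = 4 - 7*(-3) = 4 + 21 = 25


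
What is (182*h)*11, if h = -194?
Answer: -388388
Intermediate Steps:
(182*h)*11 = (182*(-194))*11 = -35308*11 = -388388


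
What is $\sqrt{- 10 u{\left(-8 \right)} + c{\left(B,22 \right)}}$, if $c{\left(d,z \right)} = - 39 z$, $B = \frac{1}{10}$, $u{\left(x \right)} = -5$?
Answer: $2 i \sqrt{202} \approx 28.425 i$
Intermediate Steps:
$B = \frac{1}{10} \approx 0.1$
$\sqrt{- 10 u{\left(-8 \right)} + c{\left(B,22 \right)}} = \sqrt{\left(-10\right) \left(-5\right) - 858} = \sqrt{50 - 858} = \sqrt{-808} = 2 i \sqrt{202}$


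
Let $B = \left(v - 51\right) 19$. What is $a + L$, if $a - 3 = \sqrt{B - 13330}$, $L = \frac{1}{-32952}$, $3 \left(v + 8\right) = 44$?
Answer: $\frac{98855}{32952} + \frac{i \sqrt{127551}}{3} \approx 3.0 + 119.05 i$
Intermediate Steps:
$v = \frac{20}{3}$ ($v = -8 + \frac{1}{3} \cdot 44 = -8 + \frac{44}{3} = \frac{20}{3} \approx 6.6667$)
$B = - \frac{2527}{3}$ ($B = \left(\frac{20}{3} - 51\right) 19 = \left(- \frac{133}{3}\right) 19 = - \frac{2527}{3} \approx -842.33$)
$L = - \frac{1}{32952} \approx -3.0347 \cdot 10^{-5}$
$a = 3 + \frac{i \sqrt{127551}}{3}$ ($a = 3 + \sqrt{- \frac{2527}{3} - 13330} = 3 + \sqrt{- \frac{42517}{3}} = 3 + \frac{i \sqrt{127551}}{3} \approx 3.0 + 119.05 i$)
$a + L = \left(3 + \frac{i \sqrt{127551}}{3}\right) - \frac{1}{32952} = \frac{98855}{32952} + \frac{i \sqrt{127551}}{3}$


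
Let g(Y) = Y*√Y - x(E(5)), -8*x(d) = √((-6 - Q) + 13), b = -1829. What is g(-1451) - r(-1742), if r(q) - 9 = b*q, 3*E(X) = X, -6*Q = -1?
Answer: -3186127 + √246/48 - 1451*I*√1451 ≈ -3.1861e+6 - 55272.0*I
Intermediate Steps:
Q = ⅙ (Q = -⅙*(-1) = ⅙ ≈ 0.16667)
E(X) = X/3
x(d) = -√246/48 (x(d) = -√((-6 - 1*⅙) + 13)/8 = -√((-6 - ⅙) + 13)/8 = -√(-37/6 + 13)/8 = -√246/48)
g(Y) = Y^(3/2) + √246/48 (g(Y) = Y*√Y - (-1)*√246/48 = Y^(3/2) + √246/48)
r(q) = 9 - 1829*q
g(-1451) - r(-1742) = ((-1451)^(3/2) + √246/48) - (9 - 1829*(-1742)) = (-1451*I*√1451 + √246/48) - (9 + 3186118) = (√246/48 - 1451*I*√1451) - 1*3186127 = (√246/48 - 1451*I*√1451) - 3186127 = -3186127 + √246/48 - 1451*I*√1451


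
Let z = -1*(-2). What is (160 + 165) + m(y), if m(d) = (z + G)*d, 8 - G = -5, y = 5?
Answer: 400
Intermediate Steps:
z = 2
G = 13 (G = 8 - 1*(-5) = 8 + 5 = 13)
m(d) = 15*d (m(d) = (2 + 13)*d = 15*d)
(160 + 165) + m(y) = (160 + 165) + 15*5 = 325 + 75 = 400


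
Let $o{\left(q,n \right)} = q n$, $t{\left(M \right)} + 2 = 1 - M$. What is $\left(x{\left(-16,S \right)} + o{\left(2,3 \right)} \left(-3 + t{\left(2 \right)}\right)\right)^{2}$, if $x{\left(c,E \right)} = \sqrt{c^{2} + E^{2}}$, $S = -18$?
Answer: $1876 - 144 \sqrt{145} \approx 142.01$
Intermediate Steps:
$t{\left(M \right)} = -1 - M$ ($t{\left(M \right)} = -2 - \left(-1 + M\right) = -1 - M$)
$x{\left(c,E \right)} = \sqrt{E^{2} + c^{2}}$
$o{\left(q,n \right)} = n q$
$\left(x{\left(-16,S \right)} + o{\left(2,3 \right)} \left(-3 + t{\left(2 \right)}\right)\right)^{2} = \left(\sqrt{\left(-18\right)^{2} + \left(-16\right)^{2}} + 3 \cdot 2 \left(-3 - 3\right)\right)^{2} = \left(\sqrt{324 + 256} + 6 \left(-3 - 3\right)\right)^{2} = \left(\sqrt{580} + 6 \left(-3 - 3\right)\right)^{2} = \left(2 \sqrt{145} + 6 \left(-6\right)\right)^{2} = \left(2 \sqrt{145} - 36\right)^{2} = \left(-36 + 2 \sqrt{145}\right)^{2}$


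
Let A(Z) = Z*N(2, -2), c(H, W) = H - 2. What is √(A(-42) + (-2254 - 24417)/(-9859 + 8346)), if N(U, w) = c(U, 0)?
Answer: √40353223/1513 ≈ 4.1986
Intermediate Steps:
c(H, W) = -2 + H
N(U, w) = -2 + U
A(Z) = 0 (A(Z) = Z*(-2 + 2) = Z*0 = 0)
√(A(-42) + (-2254 - 24417)/(-9859 + 8346)) = √(0 + (-2254 - 24417)/(-9859 + 8346)) = √(0 - 26671/(-1513)) = √(0 - 26671*(-1/1513)) = √(0 + 26671/1513) = √(26671/1513) = √40353223/1513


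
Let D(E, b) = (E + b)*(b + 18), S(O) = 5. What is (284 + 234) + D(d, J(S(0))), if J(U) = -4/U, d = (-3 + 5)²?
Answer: 14326/25 ≈ 573.04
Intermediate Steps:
d = 4 (d = 2² = 4)
D(E, b) = (18 + b)*(E + b) (D(E, b) = (E + b)*(18 + b) = (18 + b)*(E + b))
(284 + 234) + D(d, J(S(0))) = (284 + 234) + ((-4/5)² + 18*4 + 18*(-4/5) + 4*(-4/5)) = 518 + ((-4*⅕)² + 72 + 18*(-4*⅕) + 4*(-4*⅕)) = 518 + ((-⅘)² + 72 + 18*(-⅘) + 4*(-⅘)) = 518 + (16/25 + 72 - 72/5 - 16/5) = 518 + 1376/25 = 14326/25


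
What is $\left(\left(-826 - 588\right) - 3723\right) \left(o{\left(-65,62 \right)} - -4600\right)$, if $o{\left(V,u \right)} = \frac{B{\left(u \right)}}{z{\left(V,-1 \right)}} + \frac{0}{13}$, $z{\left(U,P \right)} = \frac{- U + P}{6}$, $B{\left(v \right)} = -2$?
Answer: $- \frac{378067789}{16} \approx -2.3629 \cdot 10^{7}$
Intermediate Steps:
$z{\left(U,P \right)} = - \frac{U}{6} + \frac{P}{6}$ ($z{\left(U,P \right)} = \left(P - U\right) \frac{1}{6} = - \frac{U}{6} + \frac{P}{6}$)
$o{\left(V,u \right)} = - \frac{2}{- \frac{1}{6} - \frac{V}{6}}$ ($o{\left(V,u \right)} = - \frac{2}{- \frac{V}{6} + \frac{1}{6} \left(-1\right)} + \frac{0}{13} = - \frac{2}{- \frac{V}{6} - \frac{1}{6}} + 0 \cdot \frac{1}{13} = - \frac{2}{- \frac{1}{6} - \frac{V}{6}} + 0 = - \frac{2}{- \frac{1}{6} - \frac{V}{6}}$)
$\left(\left(-826 - 588\right) - 3723\right) \left(o{\left(-65,62 \right)} - -4600\right) = \left(\left(-826 - 588\right) - 3723\right) \left(\frac{12}{1 - 65} - -4600\right) = \left(-1414 - 3723\right) \left(\frac{12}{-64} + 4600\right) = - 5137 \left(12 \left(- \frac{1}{64}\right) + 4600\right) = - 5137 \left(- \frac{3}{16} + 4600\right) = \left(-5137\right) \frac{73597}{16} = - \frac{378067789}{16}$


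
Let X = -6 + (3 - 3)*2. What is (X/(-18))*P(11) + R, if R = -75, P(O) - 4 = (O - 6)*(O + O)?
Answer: -37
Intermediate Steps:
P(O) = 4 + 2*O*(-6 + O) (P(O) = 4 + (O - 6)*(O + O) = 4 + (-6 + O)*(2*O) = 4 + 2*O*(-6 + O))
X = -6 (X = -6 + 0*2 = -6 + 0 = -6)
(X/(-18))*P(11) + R = (-6/(-18))*(4 - 12*11 + 2*11**2) - 75 = (-6*(-1/18))*(4 - 132 + 2*121) - 75 = (4 - 132 + 242)/3 - 75 = (1/3)*114 - 75 = 38 - 75 = -37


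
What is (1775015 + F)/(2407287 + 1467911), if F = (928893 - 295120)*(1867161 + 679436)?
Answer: 806983097748/1937599 ≈ 4.1649e+5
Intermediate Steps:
F = 1613964420481 (F = 633773*2546597 = 1613964420481)
(1775015 + F)/(2407287 + 1467911) = (1775015 + 1613964420481)/(2407287 + 1467911) = 1613966195496/3875198 = 1613966195496*(1/3875198) = 806983097748/1937599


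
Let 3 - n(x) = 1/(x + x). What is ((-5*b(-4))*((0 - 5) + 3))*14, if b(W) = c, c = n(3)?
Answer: 1190/3 ≈ 396.67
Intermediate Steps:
n(x) = 3 - 1/(2*x) (n(x) = 3 - 1/(x + x) = 3 - 1/(2*x))
c = 17/6 (c = 3 - ½/3 = 3 - ½*⅓ = 3 - ⅙ = 17/6 ≈ 2.8333)
b(W) = 17/6
((-5*b(-4))*((0 - 5) + 3))*14 = ((-5*17/6)*((0 - 5) + 3))*14 = -85*(-5 + 3)/6*14 = -85/6*(-2)*14 = (85/3)*14 = 1190/3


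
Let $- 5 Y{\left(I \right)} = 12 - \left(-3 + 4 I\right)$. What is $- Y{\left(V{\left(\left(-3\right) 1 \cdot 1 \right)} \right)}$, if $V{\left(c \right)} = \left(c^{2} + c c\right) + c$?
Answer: $-9$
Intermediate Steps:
$V{\left(c \right)} = c + 2 c^{2}$ ($V{\left(c \right)} = \left(c^{2} + c^{2}\right) + c = 2 c^{2} + c = c + 2 c^{2}$)
$Y{\left(I \right)} = -3 + \frac{4 I}{5}$ ($Y{\left(I \right)} = - \frac{12 - \left(-3 + 4 I\right)}{5} = - \frac{15 - 4 I}{5} = -3 + \frac{4 I}{5}$)
$- Y{\left(V{\left(\left(-3\right) 1 \cdot 1 \right)} \right)} = - (-3 + \frac{4 \left(-3\right) 1 \cdot 1 \left(1 + 2 \left(-3\right) 1 \cdot 1\right)}{5}) = - (-3 + \frac{4 \left(-3\right) 1 \left(1 + 2 \left(\left(-3\right) 1\right)\right)}{5}) = - (-3 + \frac{4 \left(- 3 \left(1 + 2 \left(-3\right)\right)\right)}{5}) = - (-3 + \frac{4 \left(- 3 \left(1 - 6\right)\right)}{5}) = - (-3 + \frac{4 \left(\left(-3\right) \left(-5\right)\right)}{5}) = - (-3 + \frac{4}{5} \cdot 15) = - (-3 + 12) = \left(-1\right) 9 = -9$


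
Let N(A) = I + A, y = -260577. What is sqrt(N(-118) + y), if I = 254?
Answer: I*sqrt(260441) ≈ 510.33*I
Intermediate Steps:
N(A) = 254 + A
sqrt(N(-118) + y) = sqrt((254 - 118) - 260577) = sqrt(136 - 260577) = sqrt(-260441) = I*sqrt(260441)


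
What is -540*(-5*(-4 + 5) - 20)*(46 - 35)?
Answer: 148500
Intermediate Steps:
-540*(-5*(-4 + 5) - 20)*(46 - 35) = -540*(-5*1 - 20)*11 = -540*(-5 - 20)*11 = -(-13500)*11 = -540*(-275) = 148500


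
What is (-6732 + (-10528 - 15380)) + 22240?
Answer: -10400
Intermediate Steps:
(-6732 + (-10528 - 15380)) + 22240 = (-6732 - 25908) + 22240 = -32640 + 22240 = -10400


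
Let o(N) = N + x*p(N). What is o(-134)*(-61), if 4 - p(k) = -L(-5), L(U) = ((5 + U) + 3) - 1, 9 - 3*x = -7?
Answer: 6222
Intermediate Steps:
x = 16/3 (x = 3 - ⅓*(-7) = 3 + 7/3 = 16/3 ≈ 5.3333)
L(U) = 7 + U (L(U) = (8 + U) - 1 = 7 + U)
p(k) = 6 (p(k) = 4 - (-1)*(7 - 5) = 4 - (-1)*2 = 4 - 1*(-2) = 4 + 2 = 6)
o(N) = 32 + N (o(N) = N + (16/3)*6 = N + 32 = 32 + N)
o(-134)*(-61) = (32 - 134)*(-61) = -102*(-61) = 6222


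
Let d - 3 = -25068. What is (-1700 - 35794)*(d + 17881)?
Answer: 269356896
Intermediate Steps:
d = -25065 (d = 3 - 25068 = -25065)
(-1700 - 35794)*(d + 17881) = (-1700 - 35794)*(-25065 + 17881) = -37494*(-7184) = 269356896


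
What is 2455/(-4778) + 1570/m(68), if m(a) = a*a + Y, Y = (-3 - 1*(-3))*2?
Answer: -962615/5523368 ≈ -0.17428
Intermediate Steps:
Y = 0 (Y = (-3 + 3)*2 = 0*2 = 0)
m(a) = a**2 (m(a) = a*a + 0 = a**2 + 0 = a**2)
2455/(-4778) + 1570/m(68) = 2455/(-4778) + 1570/(68**2) = 2455*(-1/4778) + 1570/4624 = -2455/4778 + 1570*(1/4624) = -2455/4778 + 785/2312 = -962615/5523368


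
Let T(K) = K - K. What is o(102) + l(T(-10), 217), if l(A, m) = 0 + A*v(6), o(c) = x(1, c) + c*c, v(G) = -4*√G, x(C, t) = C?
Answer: 10405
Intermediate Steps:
T(K) = 0
o(c) = 1 + c² (o(c) = 1 + c*c = 1 + c²)
l(A, m) = -4*A*√6 (l(A, m) = 0 + A*(-4*√6) = 0 - 4*A*√6 = -4*A*√6)
o(102) + l(T(-10), 217) = (1 + 102²) - 4*0*√6 = (1 + 10404) + 0 = 10405 + 0 = 10405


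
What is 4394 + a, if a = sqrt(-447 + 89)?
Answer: 4394 + I*sqrt(358) ≈ 4394.0 + 18.921*I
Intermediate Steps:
a = I*sqrt(358) (a = sqrt(-358) = I*sqrt(358) ≈ 18.921*I)
4394 + a = 4394 + I*sqrt(358)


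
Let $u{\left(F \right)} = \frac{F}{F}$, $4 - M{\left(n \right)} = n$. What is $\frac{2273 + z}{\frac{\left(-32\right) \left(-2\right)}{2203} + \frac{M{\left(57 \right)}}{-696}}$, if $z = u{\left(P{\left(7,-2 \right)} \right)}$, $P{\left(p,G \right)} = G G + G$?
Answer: $\frac{3486696912}{161303} \approx 21616.0$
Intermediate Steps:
$M{\left(n \right)} = 4 - n$
$P{\left(p,G \right)} = G + G^{2}$ ($P{\left(p,G \right)} = G^{2} + G = G + G^{2}$)
$u{\left(F \right)} = 1$
$z = 1$
$\frac{2273 + z}{\frac{\left(-32\right) \left(-2\right)}{2203} + \frac{M{\left(57 \right)}}{-696}} = \frac{2273 + 1}{\frac{\left(-32\right) \left(-2\right)}{2203} + \frac{4 - 57}{-696}} = \frac{2274}{64 \cdot \frac{1}{2203} + \left(4 - 57\right) \left(- \frac{1}{696}\right)} = \frac{2274}{\frac{64}{2203} - - \frac{53}{696}} = \frac{2274}{\frac{64}{2203} + \frac{53}{696}} = \frac{2274}{\frac{161303}{1533288}} = 2274 \cdot \frac{1533288}{161303} = \frac{3486696912}{161303}$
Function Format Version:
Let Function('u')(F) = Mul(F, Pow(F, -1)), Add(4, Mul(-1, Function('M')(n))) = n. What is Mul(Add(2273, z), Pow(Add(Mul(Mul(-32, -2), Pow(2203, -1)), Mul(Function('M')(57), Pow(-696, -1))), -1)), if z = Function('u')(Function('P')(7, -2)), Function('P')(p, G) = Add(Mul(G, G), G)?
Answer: Rational(3486696912, 161303) ≈ 21616.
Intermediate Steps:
Function('M')(n) = Add(4, Mul(-1, n))
Function('P')(p, G) = Add(G, Pow(G, 2)) (Function('P')(p, G) = Add(Pow(G, 2), G) = Add(G, Pow(G, 2)))
Function('u')(F) = 1
z = 1
Mul(Add(2273, z), Pow(Add(Mul(Mul(-32, -2), Pow(2203, -1)), Mul(Function('M')(57), Pow(-696, -1))), -1)) = Mul(Add(2273, 1), Pow(Add(Mul(Mul(-32, -2), Pow(2203, -1)), Mul(Add(4, Mul(-1, 57)), Pow(-696, -1))), -1)) = Mul(2274, Pow(Add(Mul(64, Rational(1, 2203)), Mul(Add(4, -57), Rational(-1, 696))), -1)) = Mul(2274, Pow(Add(Rational(64, 2203), Mul(-53, Rational(-1, 696))), -1)) = Mul(2274, Pow(Add(Rational(64, 2203), Rational(53, 696)), -1)) = Mul(2274, Pow(Rational(161303, 1533288), -1)) = Mul(2274, Rational(1533288, 161303)) = Rational(3486696912, 161303)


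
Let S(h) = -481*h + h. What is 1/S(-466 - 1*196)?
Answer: 1/317760 ≈ 3.1470e-6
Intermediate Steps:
S(h) = -480*h
1/S(-466 - 1*196) = 1/(-480*(-466 - 1*196)) = 1/(-480*(-466 - 196)) = 1/(-480*(-662)) = 1/317760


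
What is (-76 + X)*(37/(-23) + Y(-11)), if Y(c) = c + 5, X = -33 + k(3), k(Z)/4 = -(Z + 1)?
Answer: 21875/23 ≈ 951.09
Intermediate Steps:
k(Z) = -4 - 4*Z (k(Z) = 4*(-(Z + 1)) = 4*(-(1 + Z)) = 4*(-1 - Z) = -4 - 4*Z)
X = -49 (X = -33 + (-4 - 4*3) = -33 + (-4 - 12) = -33 - 16 = -49)
Y(c) = 5 + c
(-76 + X)*(37/(-23) + Y(-11)) = (-76 - 49)*(37/(-23) + (5 - 11)) = -125*(37*(-1/23) - 6) = -125*(-37/23 - 6) = -125*(-175/23) = 21875/23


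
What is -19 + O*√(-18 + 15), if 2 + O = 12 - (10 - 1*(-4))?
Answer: -19 - 4*I*√3 ≈ -19.0 - 6.9282*I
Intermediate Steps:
O = -4 (O = -2 + (12 - (10 - 1*(-4))) = -2 + (12 - (10 + 4)) = -2 + (12 - 1*14) = -2 + (12 - 14) = -2 - 2 = -4)
-19 + O*√(-18 + 15) = -19 - 4*√(-18 + 15) = -19 - 4*I*√3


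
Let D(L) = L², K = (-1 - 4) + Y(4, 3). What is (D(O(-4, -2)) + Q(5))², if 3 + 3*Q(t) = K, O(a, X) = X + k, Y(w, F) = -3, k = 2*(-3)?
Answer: 32761/9 ≈ 3640.1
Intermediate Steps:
k = -6
K = -8 (K = (-1 - 4) - 3 = -5 - 3 = -8)
O(a, X) = -6 + X (O(a, X) = X - 6 = -6 + X)
Q(t) = -11/3 (Q(t) = -1 + (⅓)*(-8) = -1 - 8/3 = -11/3)
(D(O(-4, -2)) + Q(5))² = ((-6 - 2)² - 11/3)² = ((-8)² - 11/3)² = (64 - 11/3)² = (181/3)² = 32761/9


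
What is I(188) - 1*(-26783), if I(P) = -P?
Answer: 26595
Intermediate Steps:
I(188) - 1*(-26783) = -1*188 - 1*(-26783) = -188 + 26783 = 26595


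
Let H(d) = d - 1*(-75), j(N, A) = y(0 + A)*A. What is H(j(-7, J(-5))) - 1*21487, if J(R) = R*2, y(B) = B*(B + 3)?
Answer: -22112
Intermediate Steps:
y(B) = B*(3 + B)
J(R) = 2*R
j(N, A) = A**2*(3 + A) (j(N, A) = ((0 + A)*(3 + (0 + A)))*A = (A*(3 + A))*A = A**2*(3 + A))
H(d) = 75 + d (H(d) = d + 75 = 75 + d)
H(j(-7, J(-5))) - 1*21487 = (75 + (2*(-5))**2*(3 + 2*(-5))) - 1*21487 = (75 + (-10)**2*(3 - 10)) - 21487 = (75 + 100*(-7)) - 21487 = (75 - 700) - 21487 = -625 - 21487 = -22112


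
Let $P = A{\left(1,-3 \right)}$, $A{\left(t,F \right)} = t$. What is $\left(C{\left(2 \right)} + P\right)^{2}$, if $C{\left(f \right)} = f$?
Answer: $9$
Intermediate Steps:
$P = 1$
$\left(C{\left(2 \right)} + P\right)^{2} = \left(2 + 1\right)^{2} = 3^{2} = 9$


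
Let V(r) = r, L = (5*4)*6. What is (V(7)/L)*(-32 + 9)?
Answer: -161/120 ≈ -1.3417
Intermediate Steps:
L = 120 (L = 20*6 = 120)
(V(7)/L)*(-32 + 9) = (7/120)*(-32 + 9) = (7*(1/120))*(-23) = (7/120)*(-23) = -161/120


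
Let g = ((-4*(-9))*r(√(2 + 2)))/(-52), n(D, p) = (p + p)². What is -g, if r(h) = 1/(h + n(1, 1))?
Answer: 3/26 ≈ 0.11538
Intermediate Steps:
n(D, p) = 4*p² (n(D, p) = (2*p)² = 4*p²)
r(h) = 1/(4 + h) (r(h) = 1/(h + 4*1²) = 1/(h + 4*1) = 1/(h + 4) = 1/(4 + h))
g = -3/26 (g = ((-4*(-9))/(4 + √(2 + 2)))/(-52) = (36/(4 + √4))*(-1/52) = (36/(4 + 2))*(-1/52) = (36/6)*(-1/52) = (36*(⅙))*(-1/52) = 6*(-1/52) = -3/26 ≈ -0.11538)
-g = -1*(-3/26) = 3/26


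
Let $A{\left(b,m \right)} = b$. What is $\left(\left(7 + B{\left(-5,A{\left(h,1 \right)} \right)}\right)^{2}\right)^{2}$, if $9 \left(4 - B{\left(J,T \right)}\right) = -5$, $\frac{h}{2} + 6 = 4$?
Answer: $\frac{116985856}{6561} \approx 17831.0$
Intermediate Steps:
$h = -4$ ($h = -12 + 2 \cdot 4 = -12 + 8 = -4$)
$B{\left(J,T \right)} = \frac{41}{9}$ ($B{\left(J,T \right)} = 4 - - \frac{5}{9} = 4 + \frac{5}{9} = \frac{41}{9}$)
$\left(\left(7 + B{\left(-5,A{\left(h,1 \right)} \right)}\right)^{2}\right)^{2} = \left(\left(7 + \frac{41}{9}\right)^{2}\right)^{2} = \left(\left(\frac{104}{9}\right)^{2}\right)^{2} = \left(\frac{10816}{81}\right)^{2} = \frac{116985856}{6561}$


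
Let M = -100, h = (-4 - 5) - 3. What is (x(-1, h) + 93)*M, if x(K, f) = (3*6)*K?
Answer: -7500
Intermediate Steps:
h = -12 (h = -9 - 3 = -12)
x(K, f) = 18*K
(x(-1, h) + 93)*M = (18*(-1) + 93)*(-100) = (-18 + 93)*(-100) = 75*(-100) = -7500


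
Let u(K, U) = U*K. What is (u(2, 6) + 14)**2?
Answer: 676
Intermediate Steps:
u(K, U) = K*U
(u(2, 6) + 14)**2 = (2*6 + 14)**2 = (12 + 14)**2 = 26**2 = 676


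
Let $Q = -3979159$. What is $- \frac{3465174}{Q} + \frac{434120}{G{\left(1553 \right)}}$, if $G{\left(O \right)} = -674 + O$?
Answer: $\frac{1730478393026}{3497680761} \approx 494.75$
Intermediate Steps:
$- \frac{3465174}{Q} + \frac{434120}{G{\left(1553 \right)}} = - \frac{3465174}{-3979159} + \frac{434120}{-674 + 1553} = \left(-3465174\right) \left(- \frac{1}{3979159}\right) + \frac{434120}{879} = \frac{3465174}{3979159} + 434120 \cdot \frac{1}{879} = \frac{3465174}{3979159} + \frac{434120}{879} = \frac{1730478393026}{3497680761}$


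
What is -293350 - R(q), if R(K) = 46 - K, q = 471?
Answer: -292925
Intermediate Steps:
-293350 - R(q) = -293350 - (46 - 1*471) = -293350 - (46 - 471) = -293350 - 1*(-425) = -293350 + 425 = -292925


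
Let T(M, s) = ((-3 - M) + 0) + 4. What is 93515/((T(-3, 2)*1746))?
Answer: 93515/6984 ≈ 13.390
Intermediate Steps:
T(M, s) = 1 - M (T(M, s) = (-3 - M) + 4 = 1 - M)
93515/((T(-3, 2)*1746)) = 93515/(((1 - 1*(-3))*1746)) = 93515/(((1 + 3)*1746)) = 93515/((4*1746)) = 93515/6984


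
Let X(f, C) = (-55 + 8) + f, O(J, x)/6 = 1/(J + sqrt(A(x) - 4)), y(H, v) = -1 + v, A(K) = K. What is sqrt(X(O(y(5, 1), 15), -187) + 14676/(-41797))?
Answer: sqrt(-204272460755 + 2353087506*sqrt(11))/65681 ≈ 6.7485*I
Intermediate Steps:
O(J, x) = 6/(J + sqrt(-4 + x)) (O(J, x) = 6/(J + sqrt(x - 4)) = 6/(J + sqrt(-4 + x)))
X(f, C) = -47 + f
sqrt(X(O(y(5, 1), 15), -187) + 14676/(-41797)) = sqrt((-47 + 6/((-1 + 1) + sqrt(-4 + 15))) + 14676/(-41797)) = sqrt((-47 + 6/(0 + sqrt(11))) + 14676*(-1/41797)) = sqrt((-47 + 6/(sqrt(11))) - 14676/41797) = sqrt((-47 + 6*(sqrt(11)/11)) - 14676/41797) = sqrt((-47 + 6*sqrt(11)/11) - 14676/41797) = sqrt(-1979135/41797 + 6*sqrt(11)/11)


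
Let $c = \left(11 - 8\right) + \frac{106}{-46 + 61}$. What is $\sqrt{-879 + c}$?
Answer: $\frac{7 i \sqrt{3990}}{15} \approx 29.478 i$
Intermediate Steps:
$c = \frac{151}{15}$ ($c = 3 + \frac{106}{15} = \frac{151}{15} \approx 10.067$)
$\sqrt{-879 + c} = \sqrt{-879 + \frac{151}{15}} = \sqrt{- \frac{13034}{15}} = \frac{7 i \sqrt{3990}}{15}$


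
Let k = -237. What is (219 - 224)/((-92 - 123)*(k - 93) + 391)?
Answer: -5/71341 ≈ -7.0086e-5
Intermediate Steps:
(219 - 224)/((-92 - 123)*(k - 93) + 391) = (219 - 224)/((-92 - 123)*(-237 - 93) + 391) = -5/(-215*(-330) + 391) = -5/(70950 + 391) = -5/71341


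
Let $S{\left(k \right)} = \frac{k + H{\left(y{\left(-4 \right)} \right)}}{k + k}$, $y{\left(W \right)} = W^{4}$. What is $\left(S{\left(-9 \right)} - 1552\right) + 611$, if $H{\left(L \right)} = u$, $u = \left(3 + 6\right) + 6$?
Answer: $- \frac{2824}{3} \approx -941.33$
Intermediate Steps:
$u = 15$ ($u = 9 + 6 = 15$)
$H{\left(L \right)} = 15$
$S{\left(k \right)} = \frac{15 + k}{2 k}$ ($S{\left(k \right)} = \frac{k + 15}{k + k} = \frac{15 + k}{2 k}$)
$\left(S{\left(-9 \right)} - 1552\right) + 611 = \left(\frac{15 - 9}{2 \left(-9\right)} - 1552\right) + 611 = \left(\frac{1}{2} \left(- \frac{1}{9}\right) 6 - 1552\right) + 611 = \left(- \frac{1}{3} - 1552\right) + 611 = - \frac{4657}{3} + 611 = - \frac{2824}{3}$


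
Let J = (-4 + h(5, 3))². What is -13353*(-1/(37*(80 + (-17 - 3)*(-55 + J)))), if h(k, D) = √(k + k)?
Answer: 440649/332260 - 26706*√10/83065 ≈ 0.30952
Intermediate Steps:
h(k, D) = √2*√k (h(k, D) = √(2*k) = √2*√k)
J = (-4 + √10)² (J = (-4 + √2*√5)² = (-4 + √10)² ≈ 0.70178)
-13353*(-1/(37*(80 + (-17 - 3)*(-55 + J)))) = -13353*(-1/(37*(80 + (-17 - 3)*(-55 + (4 - √10)²)))) = -13353*(-1/(37*(80 - 20*(-55 + (4 - √10)²)))) = -13353*(-1/(37*(80 + (1100 - 20*(4 - √10)²)))) = -13353*(-1/(37*(1180 - 20*(4 - √10)²))) = -13353/(-43660 + 740*(4 - √10)²)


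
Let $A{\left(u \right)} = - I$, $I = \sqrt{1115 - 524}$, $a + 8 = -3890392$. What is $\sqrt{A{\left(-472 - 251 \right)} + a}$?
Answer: $\sqrt{-3890400 - \sqrt{591}} \approx 1972.4 i$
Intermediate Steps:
$a = -3890400$ ($a = -8 - 3890392 = -3890400$)
$I = \sqrt{591} \approx 24.31$
$A{\left(u \right)} = - \sqrt{591}$
$\sqrt{A{\left(-472 - 251 \right)} + a} = \sqrt{- \sqrt{591} - 3890400} = \sqrt{-3890400 - \sqrt{591}}$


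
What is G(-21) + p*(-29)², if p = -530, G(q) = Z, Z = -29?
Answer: -445759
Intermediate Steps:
G(q) = -29
G(-21) + p*(-29)² = -29 - 530*(-29)² = -29 - 530*841 = -29 - 445730 = -445759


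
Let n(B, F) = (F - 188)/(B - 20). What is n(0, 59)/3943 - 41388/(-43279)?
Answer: 3269440671/3412981940 ≈ 0.95794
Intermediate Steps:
n(B, F) = (-188 + F)/(-20 + B)
n(0, 59)/3943 - 41388/(-43279) = ((-188 + 59)/(-20 + 0))/3943 - 41388/(-43279) = (-129/(-20))*(1/3943) - 41388*(-1/43279) = -1/20*(-129)*(1/3943) + 41388/43279 = (129/20)*(1/3943) + 41388/43279 = 129/78860 + 41388/43279 = 3269440671/3412981940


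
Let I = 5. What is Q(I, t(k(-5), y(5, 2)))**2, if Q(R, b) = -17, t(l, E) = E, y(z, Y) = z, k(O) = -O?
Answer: 289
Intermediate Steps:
Q(I, t(k(-5), y(5, 2)))**2 = (-17)**2 = 289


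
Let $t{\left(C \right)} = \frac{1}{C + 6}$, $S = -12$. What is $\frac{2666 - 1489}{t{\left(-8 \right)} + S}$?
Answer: $- \frac{2354}{25} \approx -94.16$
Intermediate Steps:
$t{\left(C \right)} = \frac{1}{6 + C}$
$\frac{2666 - 1489}{t{\left(-8 \right)} + S} = \frac{2666 - 1489}{\frac{1}{6 - 8} - 12} = \frac{2666 - 1489}{\frac{1}{-2} - 12} = \frac{1177}{- \frac{1}{2} - 12} = \frac{1177}{- \frac{25}{2}} = 1177 \left(- \frac{2}{25}\right) = - \frac{2354}{25}$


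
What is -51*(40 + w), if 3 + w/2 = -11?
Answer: -612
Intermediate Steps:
w = -28 (w = -6 + 2*(-11) = -6 - 22 = -28)
-51*(40 + w) = -51*(40 - 28) = -51*12 = -612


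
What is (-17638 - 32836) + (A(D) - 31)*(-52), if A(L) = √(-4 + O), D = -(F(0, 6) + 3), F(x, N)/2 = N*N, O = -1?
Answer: -48862 - 52*I*√5 ≈ -48862.0 - 116.28*I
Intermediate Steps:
F(x, N) = 2*N² (F(x, N) = 2*(N*N) = 2*N²)
D = -75 (D = -(2*6² + 3) = -(2*36 + 3) = -(72 + 3) = -1*75 = -75)
A(L) = I*√5 (A(L) = √(-4 - 1) = √(-5) = I*√5)
(-17638 - 32836) + (A(D) - 31)*(-52) = (-17638 - 32836) + (I*√5 - 31)*(-52) = -50474 + (-31 + I*√5)*(-52) = -50474 + (1612 - 52*I*√5) = -48862 - 52*I*√5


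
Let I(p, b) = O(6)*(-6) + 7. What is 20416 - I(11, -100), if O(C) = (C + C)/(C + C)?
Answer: 20415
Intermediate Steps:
O(C) = 1 (O(C) = (2*C)/((2*C)) = (2*C)*(1/(2*C)) = 1)
I(p, b) = 1 (I(p, b) = 1*(-6) + 7 = -6 + 7 = 1)
20416 - I(11, -100) = 20416 - 1*1 = 20416 - 1 = 20415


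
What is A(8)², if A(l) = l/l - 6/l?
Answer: 1/16 ≈ 0.062500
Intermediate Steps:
A(l) = 1 - 6/l
A(8)² = ((-6 + 8)/8)² = ((⅛)*2)² = (¼)² = 1/16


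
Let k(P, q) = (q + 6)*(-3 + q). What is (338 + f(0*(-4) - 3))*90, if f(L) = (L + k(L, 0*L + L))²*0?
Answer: 30420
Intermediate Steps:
k(P, q) = (-3 + q)*(6 + q) (k(P, q) = (6 + q)*(-3 + q) = (-3 + q)*(6 + q))
f(L) = 0 (f(L) = (L + (-18 + (0*L + L)² + 3*(0*L + L)))²*0 = (L + (-18 + (0 + L)² + 3*(0 + L)))²*0 = (L + (-18 + L² + 3*L))²*0 = (-18 + L² + 4*L)²*0 = 0)
(338 + f(0*(-4) - 3))*90 = (338 + 0)*90 = 338*90 = 30420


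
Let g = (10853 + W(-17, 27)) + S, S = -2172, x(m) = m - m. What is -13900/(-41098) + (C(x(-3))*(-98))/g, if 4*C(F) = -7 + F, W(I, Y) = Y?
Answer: 18298501/51125912 ≈ 0.35791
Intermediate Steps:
x(m) = 0
g = 8708 (g = (10853 + 27) - 2172 = 10880 - 2172 = 8708)
C(F) = -7/4 + F/4 (C(F) = (-7 + F)/4 = -7/4 + F/4)
-13900/(-41098) + (C(x(-3))*(-98))/g = -13900/(-41098) + ((-7/4 + (¼)*0)*(-98))/8708 = -13900*(-1/41098) + ((-7/4 + 0)*(-98))*(1/8708) = 6950/20549 - 7/4*(-98)*(1/8708) = 6950/20549 + (343/2)*(1/8708) = 6950/20549 + 49/2488 = 18298501/51125912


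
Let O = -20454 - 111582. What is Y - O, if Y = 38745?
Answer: 170781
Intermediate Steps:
O = -132036
Y - O = 38745 - 1*(-132036) = 38745 + 132036 = 170781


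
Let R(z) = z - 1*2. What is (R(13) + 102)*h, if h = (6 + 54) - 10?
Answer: 5650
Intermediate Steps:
R(z) = -2 + z (R(z) = z - 2 = -2 + z)
h = 50 (h = 60 - 10 = 50)
(R(13) + 102)*h = ((-2 + 13) + 102)*50 = (11 + 102)*50 = 113*50 = 5650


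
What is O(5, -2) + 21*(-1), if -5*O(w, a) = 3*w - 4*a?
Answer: -128/5 ≈ -25.600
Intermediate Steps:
O(w, a) = -3*w/5 + 4*a/5 (O(w, a) = -(3*w - 4*a)/5 = -(-4*a + 3*w)/5 = -3*w/5 + 4*a/5)
O(5, -2) + 21*(-1) = (-⅗*5 + (⅘)*(-2)) + 21*(-1) = (-3 - 8/5) - 21 = -23/5 - 21 = -128/5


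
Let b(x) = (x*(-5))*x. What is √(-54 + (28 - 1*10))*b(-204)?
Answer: -1248480*I ≈ -1.2485e+6*I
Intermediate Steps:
b(x) = -5*x² (b(x) = (-5*x)*x = -5*x²)
√(-54 + (28 - 1*10))*b(-204) = √(-54 + (28 - 1*10))*(-5*(-204)²) = √(-54 + (28 - 10))*(-5*41616) = √(-54 + 18)*(-208080) = √(-36)*(-208080) = (6*I)*(-208080) = -1248480*I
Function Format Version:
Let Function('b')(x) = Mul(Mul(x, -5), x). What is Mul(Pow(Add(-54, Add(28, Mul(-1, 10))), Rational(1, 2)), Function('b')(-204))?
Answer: Mul(-1248480, I) ≈ Mul(-1.2485e+6, I)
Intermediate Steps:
Function('b')(x) = Mul(-5, Pow(x, 2)) (Function('b')(x) = Mul(Mul(-5, x), x) = Mul(-5, Pow(x, 2)))
Mul(Pow(Add(-54, Add(28, Mul(-1, 10))), Rational(1, 2)), Function('b')(-204)) = Mul(Pow(Add(-54, Add(28, Mul(-1, 10))), Rational(1, 2)), Mul(-5, Pow(-204, 2))) = Mul(Pow(Add(-54, Add(28, -10)), Rational(1, 2)), Mul(-5, 41616)) = Mul(Pow(Add(-54, 18), Rational(1, 2)), -208080) = Mul(Pow(-36, Rational(1, 2)), -208080) = Mul(Mul(6, I), -208080) = Mul(-1248480, I)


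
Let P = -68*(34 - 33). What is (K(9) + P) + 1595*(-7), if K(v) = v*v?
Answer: -11152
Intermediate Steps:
K(v) = v**2
P = -68 (P = -68*1 = -68)
(K(9) + P) + 1595*(-7) = (9**2 - 68) + 1595*(-7) = (81 - 68) - 11165 = 13 - 11165 = -11152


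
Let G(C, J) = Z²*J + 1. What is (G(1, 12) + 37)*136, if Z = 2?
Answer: 11696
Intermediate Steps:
G(C, J) = 1 + 4*J (G(C, J) = 2²*J + 1 = 4*J + 1 = 1 + 4*J)
(G(1, 12) + 37)*136 = ((1 + 4*12) + 37)*136 = ((1 + 48) + 37)*136 = (49 + 37)*136 = 86*136 = 11696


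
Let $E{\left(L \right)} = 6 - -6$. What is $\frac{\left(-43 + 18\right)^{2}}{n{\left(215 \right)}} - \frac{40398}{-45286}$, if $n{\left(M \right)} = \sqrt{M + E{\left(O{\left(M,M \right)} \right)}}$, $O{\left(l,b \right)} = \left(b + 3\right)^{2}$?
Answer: $\frac{20199}{22643} + \frac{625 \sqrt{227}}{227} \approx 42.375$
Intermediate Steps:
$O{\left(l,b \right)} = \left(3 + b\right)^{2}$
$E{\left(L \right)} = 12$ ($E{\left(L \right)} = 6 + 6 = 12$)
$n{\left(M \right)} = \sqrt{12 + M}$ ($n{\left(M \right)} = \sqrt{M + 12} = \sqrt{12 + M}$)
$\frac{\left(-43 + 18\right)^{2}}{n{\left(215 \right)}} - \frac{40398}{-45286} = \frac{\left(-43 + 18\right)^{2}}{\sqrt{12 + 215}} - \frac{40398}{-45286} = \frac{\left(-25\right)^{2}}{\sqrt{227}} - - \frac{20199}{22643} = 625 \frac{\sqrt{227}}{227} + \frac{20199}{22643} = \frac{625 \sqrt{227}}{227} + \frac{20199}{22643} = \frac{20199}{22643} + \frac{625 \sqrt{227}}{227}$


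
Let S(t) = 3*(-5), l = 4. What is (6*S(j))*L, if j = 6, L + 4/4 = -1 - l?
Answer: 540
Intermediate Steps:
L = -6 (L = -1 + (-1 - 1*4) = -1 + (-1 - 4) = -1 - 5 = -6)
S(t) = -15
(6*S(j))*L = (6*(-15))*(-6) = -90*(-6) = 540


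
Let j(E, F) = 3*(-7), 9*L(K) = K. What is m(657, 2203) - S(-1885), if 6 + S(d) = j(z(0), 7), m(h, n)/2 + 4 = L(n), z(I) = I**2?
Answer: 4577/9 ≈ 508.56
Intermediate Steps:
L(K) = K/9
j(E, F) = -21
m(h, n) = -8 + 2*n/9 (m(h, n) = -8 + 2*(n/9) = -8 + 2*n/9)
S(d) = -27 (S(d) = -6 - 21 = -27)
m(657, 2203) - S(-1885) = (-8 + (2/9)*2203) - 1*(-27) = (-8 + 4406/9) + 27 = 4334/9 + 27 = 4577/9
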